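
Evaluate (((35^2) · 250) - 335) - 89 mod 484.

(35)^2 ≡ 257 (mod 484)
257 · 250 = 64250 ≡ 362 (mod 484)
362 - 335 = 27
27 - 89 = -62 ≡ 422 (mod 484)

422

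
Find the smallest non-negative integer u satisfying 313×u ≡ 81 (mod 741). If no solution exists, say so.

237

gcd(313, 741) = 1, so a unique solution mod 741 exists.
313⁻¹ ≡ 625 (mod 741).
u ≡ 625×81 ≡ 237 (mod 741).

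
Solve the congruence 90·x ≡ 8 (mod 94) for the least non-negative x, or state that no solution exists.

45

gcd(90, 94) = 2, and 2 | 8, so solutions exist.
Divide through by 2: 45·x ≡ 4 (mod 47).
45⁻¹ ≡ 23 (mod 47).
x ≡ 23·4 ≡ 45 (mod 47).
The smallest non-negative solution is x = 45.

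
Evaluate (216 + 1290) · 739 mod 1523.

216 + 1290 = 1506
1506 · 739 = 1112934 ≡ 1144 (mod 1523)

1144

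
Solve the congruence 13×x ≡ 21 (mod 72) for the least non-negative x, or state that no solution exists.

57

gcd(13, 72) = 1, so a unique solution mod 72 exists.
13⁻¹ ≡ 61 (mod 72).
x ≡ 61×21 ≡ 57 (mod 72).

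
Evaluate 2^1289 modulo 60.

Using repeated squaring:
1289 in binary is 10100001001, i.e. 1289 = 1024 + 256 + 8 + 1.
2^1 ≡ 2 (mod 60)
2^2 ≡ 2^2 = 4 (mod 60)
2^4 ≡ 4^2 = 16 (mod 60)
2^8 ≡ 16^2 = 256 ≡ 16 (mod 60)
2^16 ≡ 16^2 = 256 ≡ 16 (mod 60)
2^32 ≡ 16^2 = 256 ≡ 16 (mod 60)
2^64 ≡ 16^2 = 256 ≡ 16 (mod 60)
2^128 ≡ 16^2 = 256 ≡ 16 (mod 60)
2^256 ≡ 16^2 = 256 ≡ 16 (mod 60)
2^512 ≡ 16^2 = 256 ≡ 16 (mod 60)
2^1024 ≡ 16^2 = 256 ≡ 16 (mod 60)
2^1289 = 2^1024 * 2^256 * 2^8 * 2^1 ≡ 16 * 16 * 16 * 2 (mod 60).
Accumulate the product:
16 * 16 = 256 ≡ 16
16 * 16 = 256 ≡ 16
16 * 2 = 32

32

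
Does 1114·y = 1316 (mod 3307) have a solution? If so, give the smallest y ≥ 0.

2097

gcd(1114, 3307) = 1, so a unique solution mod 3307 exists.
1114⁻¹ ≡ 567 (mod 3307).
y ≡ 567·1316 ≡ 2097 (mod 3307).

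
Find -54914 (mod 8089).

1709

-54914 = -7*8089 + 1709, so -54914 ≡ 1709 (mod 8089).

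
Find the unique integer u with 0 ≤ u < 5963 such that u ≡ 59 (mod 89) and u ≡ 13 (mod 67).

415

89⁻¹ mod 67: 89·64 ≡ 1 (mod 67), so 89⁻¹ ≡ 64.
u = 59 + 89·((13 − 59)·64 mod 67) = 59 + 89·4 = 415.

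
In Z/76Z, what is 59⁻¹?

76 = 1*59 + 17
59 = 3*17 + 8
17 = 2*8 + 1
8 = 8*1 + 0
gcd(59, 76) = 1, so the inverse exists.
Back-substitute for 1:
1 = 1*17 − 2*8
  = −2*59 + 7*17
  = 7*76 − 9*59
So 59⁻¹ ≡ −9 ≡ 67 (mod 76).

67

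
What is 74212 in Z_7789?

74212 = 9·7789 + 4111, so 74212 ≡ 4111 (mod 7789).

4111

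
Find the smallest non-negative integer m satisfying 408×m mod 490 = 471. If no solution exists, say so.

no solution

gcd(408, 490) = 2, and 2 does not divide 471.
So the congruence has no solution.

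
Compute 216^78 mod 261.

78 in binary is 1001110, i.e. 78 = 64 + 8 + 4 + 2.
216^1 ≡ 216 (mod 261)
216^2 ≡ 216^2 = 46656 ≡ 198 (mod 261)
216^4 ≡ 198^2 = 39204 ≡ 54 (mod 261)
216^8 ≡ 54^2 = 2916 ≡ 45 (mod 261)
216^16 ≡ 45^2 = 2025 ≡ 198 (mod 261)
216^32 ≡ 198^2 = 39204 ≡ 54 (mod 261)
216^64 ≡ 54^2 = 2916 ≡ 45 (mod 261)
216^78 = 216^64 * 216^8 * 216^4 * 216^2 ≡ 45 * 45 * 54 * 198 (mod 261).
Accumulate the product:
45 * 45 = 2025 ≡ 198
198 * 54 = 10692 ≡ 252
252 * 198 = 49896 ≡ 45

45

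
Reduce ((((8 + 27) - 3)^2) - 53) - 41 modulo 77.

8 + 27 = 35
35 - 3 = 32
(32)^2 ≡ 23 (mod 77)
23 - 53 = -30 ≡ 47 (mod 77)
47 - 41 = 6

6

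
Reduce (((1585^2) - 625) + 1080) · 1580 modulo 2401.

(1585)^2 ≡ 779 (mod 2401)
779 - 625 = 154
154 + 1080 = 1234
1234 · 1580 = 1949720 ≡ 108 (mod 2401)

108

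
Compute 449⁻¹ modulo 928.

Apply the Euclidean algorithm and back-substitute:
928 = 2*449 + 30
449 = 14*30 + 29
30 = 1*29 + 1
29 = 29*1 + 0
gcd(449, 928) = 1, so the inverse exists.
Back-substitute for 1:
1 = 1*30 − 1*29
  = −1*449 + 15*30
  = 15*928 − 31*449
So 449⁻¹ ≡ −31 ≡ 897 (mod 928).

897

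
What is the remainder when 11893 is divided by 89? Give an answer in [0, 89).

11893 = 133*89 + 56, so 11893 ≡ 56 (mod 89).

56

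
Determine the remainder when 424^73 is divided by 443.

3

73 in binary is 1001001, i.e. 73 = 64 + 8 + 1.
424^1 ≡ 424 (mod 443)
424^2 ≡ 424^2 = 179776 ≡ 361 (mod 443)
424^4 ≡ 361^2 = 130321 ≡ 79 (mod 443)
424^8 ≡ 79^2 = 6241 ≡ 39 (mod 443)
424^16 ≡ 39^2 = 1521 ≡ 192 (mod 443)
424^32 ≡ 192^2 = 36864 ≡ 95 (mod 443)
424^64 ≡ 95^2 = 9025 ≡ 165 (mod 443)
424^73 = 424^64 * 424^8 * 424^1 ≡ 165 * 39 * 424 (mod 443).
Accumulate the product:
165 * 39 = 6435 ≡ 233
233 * 424 = 98792 ≡ 3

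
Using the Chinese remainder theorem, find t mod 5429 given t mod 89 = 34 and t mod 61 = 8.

4217

89⁻¹ mod 61: 89×24 ≡ 1 (mod 61), so 89⁻¹ ≡ 24.
t = 34 + 89×((8 − 34)×24 mod 61) = 34 + 89×47 = 4217.
Check: 4217 mod 89 = 34, 4217 mod 61 = 8. ✓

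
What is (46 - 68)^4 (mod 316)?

46 - 68 = -22 ≡ 294 (mod 316)
(294)^4 ≡ 100 (mod 316)

100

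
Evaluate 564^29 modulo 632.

288

Using repeated squaring:
564^1 ≡ 564 (mod 632)
564^2 ≡ 564^2 = 318096 ≡ 200 (mod 632)
564^4 ≡ 200^2 = 40000 ≡ 184 (mod 632)
564^8 ≡ 184^2 = 33856 ≡ 360 (mod 632)
564^16 ≡ 360^2 = 129600 ≡ 40 (mod 632)
564^29 = 564^16 · 564^8 · 564^4 · 564^1 ≡ 40 · 360 · 184 · 564 (mod 632).
Accumulate the product:
40 · 360 = 14400 ≡ 496
496 · 184 = 91264 ≡ 256
256 · 564 = 144384 ≡ 288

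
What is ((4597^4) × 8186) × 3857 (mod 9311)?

3741

(4597)^4 ≡ 8450 (mod 9311)
8450 × 8186 = 69171700 ≡ 281 (mod 9311)
281 × 3857 = 1083817 ≡ 3741 (mod 9311)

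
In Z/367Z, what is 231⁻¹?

170

Run the extended Euclidean algorithm:
367 = 1*231 + 136
231 = 1*136 + 95
136 = 1*95 + 41
95 = 2*41 + 13
41 = 3*13 + 2
13 = 6*2 + 1
2 = 2*1 + 0
gcd(231, 367) = 1, so the inverse exists.
Bézout: 1 = −107*367 + 170*231.
So 231⁻¹ ≡ 170 (mod 367).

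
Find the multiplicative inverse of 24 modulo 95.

Apply the Euclidean algorithm and back-substitute:
95 = 3·24 + 23
24 = 1·23 + 1
23 = 23·1 + 0
gcd(24, 95) = 1, so the inverse exists.
Back-substitute for 1:
1 = 1·24 − 1·23
  = −1·95 + 4·24
So 24⁻¹ ≡ 4 (mod 95).

4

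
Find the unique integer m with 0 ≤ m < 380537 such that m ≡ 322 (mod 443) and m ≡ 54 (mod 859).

231125

443⁻¹ mod 859: 443*700 ≡ 1 (mod 859), so 443⁻¹ ≡ 700.
m = 322 + 443*((54 − 322)*700 mod 859) = 322 + 443*521 = 231125.
Check: 231125 mod 443 = 322, 231125 mod 859 = 54. ✓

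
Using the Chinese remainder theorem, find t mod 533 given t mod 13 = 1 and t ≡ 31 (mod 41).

13⁻¹ mod 41: 13×19 ≡ 1 (mod 41), so 13⁻¹ ≡ 19.
t = 1 + 13×((31 − 1)×19 mod 41) = 1 + 13×37 = 482.

482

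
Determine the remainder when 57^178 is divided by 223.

Compute successive squares:
57^1 ≡ 57 (mod 223)
57^2 ≡ 57^2 = 3249 ≡ 127 (mod 223)
57^4 ≡ 127^2 = 16129 ≡ 73 (mod 223)
57^8 ≡ 73^2 = 5329 ≡ 200 (mod 223)
57^16 ≡ 200^2 = 40000 ≡ 83 (mod 223)
57^32 ≡ 83^2 = 6889 ≡ 199 (mod 223)
57^64 ≡ 199^2 = 39601 ≡ 130 (mod 223)
57^128 ≡ 130^2 = 16900 ≡ 175 (mod 223)
57^178 = 57^128 · 57^32 · 57^16 · 57^2 ≡ 175 · 199 · 83 · 127 (mod 223).
Accumulate the product:
175 · 199 = 34825 ≡ 37
37 · 83 = 3071 ≡ 172
172 · 127 = 21844 ≡ 213

213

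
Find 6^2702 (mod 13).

10

Using repeated squaring:
6^1 ≡ 6 (mod 13)
6^2 ≡ 6^2 = 36 ≡ 10 (mod 13)
6^4 ≡ 10^2 = 100 ≡ 9 (mod 13)
6^8 ≡ 9^2 = 81 ≡ 3 (mod 13)
6^16 ≡ 3^2 = 9 (mod 13)
6^32 ≡ 9^2 = 81 ≡ 3 (mod 13)
6^64 ≡ 3^2 = 9 (mod 13)
6^128 ≡ 9^2 = 81 ≡ 3 (mod 13)
6^256 ≡ 3^2 = 9 (mod 13)
6^512 ≡ 9^2 = 81 ≡ 3 (mod 13)
6^1024 ≡ 3^2 = 9 (mod 13)
6^2048 ≡ 9^2 = 81 ≡ 3 (mod 13)
6^2702 = 6^2048 × 6^512 × 6^128 × 6^8 × 6^4 × 6^2 ≡ 3 × 3 × 3 × 3 × 9 × 10 (mod 13).
Accumulate the product:
3 × 3 = 9
9 × 3 = 27 ≡ 1
1 × 3 = 3
3 × 9 = 27 ≡ 1
1 × 10 = 10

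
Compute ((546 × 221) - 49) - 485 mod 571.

222

546 × 221 = 120666 ≡ 185 (mod 571)
185 - 49 = 136
136 - 485 = -349 ≡ 222 (mod 571)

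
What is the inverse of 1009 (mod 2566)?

Run the extended Euclidean algorithm:
2566 = 2×1009 + 548
1009 = 1×548 + 461
548 = 1×461 + 87
461 = 5×87 + 26
87 = 3×26 + 9
26 = 2×9 + 8
9 = 1×8 + 1
8 = 8×1 + 0
gcd(1009, 2566) = 1, so the inverse exists.
Back-substitute for 1:
1 = 1×9 − 1×8
  = −1×26 + 3×9
  = 3×87 − 10×26
  = −10×461 + 53×87
  = 53×548 − 63×461
  = −63×1009 + 116×548
  = 116×2566 − 295×1009
So 1009⁻¹ ≡ −295 ≡ 2271 (mod 2566).

2271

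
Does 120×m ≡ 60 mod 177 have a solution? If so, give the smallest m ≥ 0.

30

gcd(120, 177) = 3, and 3 | 60, so solutions exist.
Divide through by 3: 40×m = 20 (mod 59).
40⁻¹ ≡ 31 (mod 59).
m ≡ 31×20 ≡ 30 (mod 59).
The smallest non-negative solution is m = 30.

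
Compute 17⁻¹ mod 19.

19 = 1·17 + 2
17 = 8·2 + 1
2 = 2·1 + 0
gcd(17, 19) = 1, so the inverse exists.
Bézout: 1 = −8·19 + 9·17.
So 17⁻¹ ≡ 9 (mod 19).

9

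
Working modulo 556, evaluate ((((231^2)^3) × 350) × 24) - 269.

171

(231)^2 ≡ 541 (mod 556)
(541)^3 ≡ 517 (mod 556)
517 × 350 = 180950 ≡ 250 (mod 556)
250 × 24 = 6000 ≡ 440 (mod 556)
440 - 269 = 171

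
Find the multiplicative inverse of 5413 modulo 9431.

8471

Run the extended Euclidean algorithm:
9431 = 1*5413 + 4018
5413 = 1*4018 + 1395
4018 = 2*1395 + 1228
1395 = 1*1228 + 167
1228 = 7*167 + 59
167 = 2*59 + 49
59 = 1*49 + 10
49 = 4*10 + 9
10 = 1*9 + 1
9 = 9*1 + 0
gcd(5413, 9431) = 1, so the inverse exists.
Back-substitute for 1:
1 = 1*10 − 1*9
  = −1*49 + 5*10
  = 5*59 − 6*49
  = −6*167 + 17*59
  = 17*1228 − 125*167
  = −125*1395 + 142*1228
  = 142*4018 − 409*1395
  = −409*5413 + 551*4018
  = 551*9431 − 960*5413
So 5413⁻¹ ≡ −960 ≡ 8471 (mod 9431).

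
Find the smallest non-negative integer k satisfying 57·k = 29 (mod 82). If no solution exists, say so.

71

gcd(57, 82) = 1, so a unique solution mod 82 exists.
57⁻¹ ≡ 59 (mod 82).
k ≡ 59·29 ≡ 71 (mod 82).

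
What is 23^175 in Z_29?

By square-and-multiply:
175 in binary is 10101111, i.e. 175 = 128 + 32 + 8 + 4 + 2 + 1.
23^1 ≡ 23 (mod 29)
23^2 ≡ 23^2 = 529 ≡ 7 (mod 29)
23^4 ≡ 7^2 = 49 ≡ 20 (mod 29)
23^8 ≡ 20^2 = 400 ≡ 23 (mod 29)
23^16 ≡ 23^2 = 529 ≡ 7 (mod 29)
23^32 ≡ 7^2 = 49 ≡ 20 (mod 29)
23^64 ≡ 20^2 = 400 ≡ 23 (mod 29)
23^128 ≡ 23^2 = 529 ≡ 7 (mod 29)
23^175 = 23^128 × 23^32 × 23^8 × 23^4 × 23^2 × 23^1 ≡ 7 × 20 × 23 × 20 × 7 × 23 (mod 29).
Accumulate the product:
7 × 20 = 140 ≡ 24
24 × 23 = 552 ≡ 1
1 × 20 = 20
20 × 7 = 140 ≡ 24
24 × 23 = 552 ≡ 1

1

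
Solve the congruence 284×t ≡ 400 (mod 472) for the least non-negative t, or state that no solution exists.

gcd(284, 472) = 4, and 4 | 400, so solutions exist.
Divide through by 4: 71×t mod 118 = 100.
71⁻¹ ≡ 5 (mod 118).
t ≡ 5×100 ≡ 28 (mod 118).
The smallest non-negative solution is t = 28.

28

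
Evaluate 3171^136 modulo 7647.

By square-and-multiply:
136 in binary is 10001000, i.e. 136 = 128 + 8.
3171^1 ≡ 3171 (mod 7647)
3171^2 ≡ 3171^2 = 10055241 ≡ 7083 (mod 7647)
3171^4 ≡ 7083^2 = 50168889 ≡ 4569 (mod 7647)
3171^8 ≡ 4569^2 = 20875761 ≡ 7098 (mod 7647)
3171^16 ≡ 7098^2 = 50381604 ≡ 3168 (mod 7647)
3171^32 ≡ 3168^2 = 10036224 ≡ 3360 (mod 7647)
3171^64 ≡ 3360^2 = 11289600 ≡ 2628 (mod 7647)
3171^128 ≡ 2628^2 = 6906384 ≡ 1143 (mod 7647)
3171^136 = 3171^128 × 3171^8 ≡ 1143 × 7098 (mod 7647).
1143 × 7098 = 8113014 ≡ 7194 (mod 7647).

7194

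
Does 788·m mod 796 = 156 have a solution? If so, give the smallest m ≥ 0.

gcd(788, 796) = 4, and 4 | 156, so solutions exist.
Divide through by 4: 197·m ≡ 39 mod 199.
197⁻¹ ≡ 99 (mod 199).
m ≡ 99·39 ≡ 80 (mod 199).
The smallest non-negative solution is m = 80.

80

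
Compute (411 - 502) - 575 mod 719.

53

411 - 502 = -91 ≡ 628 (mod 719)
628 - 575 = 53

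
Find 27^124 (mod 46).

41

Using repeated squaring:
27^1 ≡ 27 (mod 46)
27^2 ≡ 27^2 = 729 ≡ 39 (mod 46)
27^4 ≡ 39^2 = 1521 ≡ 3 (mod 46)
27^8 ≡ 3^2 = 9 (mod 46)
27^16 ≡ 9^2 = 81 ≡ 35 (mod 46)
27^32 ≡ 35^2 = 1225 ≡ 29 (mod 46)
27^64 ≡ 29^2 = 841 ≡ 13 (mod 46)
27^124 = 27^64 * 27^32 * 27^16 * 27^8 * 27^4 ≡ 13 * 29 * 35 * 9 * 3 (mod 46).
Accumulate the product:
13 * 29 = 377 ≡ 9
9 * 35 = 315 ≡ 39
39 * 9 = 351 ≡ 29
29 * 3 = 87 ≡ 41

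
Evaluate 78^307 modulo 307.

78

Using repeated squaring:
307 in binary is 100110011, i.e. 307 = 256 + 32 + 16 + 2 + 1.
78^1 ≡ 78 (mod 307)
78^2 ≡ 78^2 = 6084 ≡ 251 (mod 307)
78^4 ≡ 251^2 = 63001 ≡ 66 (mod 307)
78^8 ≡ 66^2 = 4356 ≡ 58 (mod 307)
78^16 ≡ 58^2 = 3364 ≡ 294 (mod 307)
78^32 ≡ 294^2 = 86436 ≡ 169 (mod 307)
78^64 ≡ 169^2 = 28561 ≡ 10 (mod 307)
78^128 ≡ 10^2 = 100 (mod 307)
78^256 ≡ 100^2 = 10000 ≡ 176 (mod 307)
78^307 = 78^256 * 78^32 * 78^16 * 78^2 * 78^1 ≡ 176 * 169 * 294 * 251 * 78 (mod 307).
Accumulate the product:
176 * 169 = 29744 ≡ 272
272 * 294 = 79968 ≡ 148
148 * 251 = 37148 ≡ 1
1 * 78 = 78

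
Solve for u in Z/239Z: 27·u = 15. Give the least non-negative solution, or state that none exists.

gcd(27, 239) = 1, so a unique solution mod 239 exists.
27⁻¹ ≡ 62 (mod 239).
u ≡ 62·15 ≡ 213 (mod 239).

213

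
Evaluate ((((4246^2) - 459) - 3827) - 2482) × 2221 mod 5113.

5001

(4246)^2 ≡ 78 (mod 5113)
78 - 459 = -381 ≡ 4732 (mod 5113)
4732 - 3827 = 905
905 - 2482 = -1577 ≡ 3536 (mod 5113)
3536 × 2221 = 7853456 ≡ 5001 (mod 5113)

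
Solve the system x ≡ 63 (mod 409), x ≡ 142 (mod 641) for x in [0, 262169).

7834

409⁻¹ mod 641: 409×268 ≡ 1 (mod 641), so 409⁻¹ ≡ 268.
x = 63 + 409×((142 − 63)×268 mod 641) = 63 + 409×19 = 7834.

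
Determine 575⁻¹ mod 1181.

By the extended Euclidean algorithm:
1181 = 2·575 + 31
575 = 18·31 + 17
31 = 1·17 + 14
17 = 1·14 + 3
14 = 4·3 + 2
3 = 1·2 + 1
2 = 2·1 + 0
gcd(575, 1181) = 1, so the inverse exists.
Back-substitute for 1:
1 = 1·3 − 1·2
  = −1·14 + 5·3
  = 5·17 − 6·14
  = −6·31 + 11·17
  = 11·575 − 204·31
  = −204·1181 + 419·575
So 575⁻¹ ≡ 419 (mod 1181).

419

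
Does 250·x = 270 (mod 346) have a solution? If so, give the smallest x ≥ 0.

gcd(250, 346) = 2, and 2 | 270, so solutions exist.
Divide through by 2: 125·x = 135 (mod 173).
125⁻¹ ≡ 18 (mod 173).
x ≡ 18·135 ≡ 8 (mod 173).
The smallest non-negative solution is x = 8.

8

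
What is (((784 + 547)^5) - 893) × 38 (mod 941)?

784 + 547 = 1331 ≡ 390 (mod 941)
(390)^5 ≡ 44 (mod 941)
44 - 893 = -849 ≡ 92 (mod 941)
92 × 38 = 3496 ≡ 673 (mod 941)

673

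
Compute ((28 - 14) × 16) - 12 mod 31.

28 - 14 = 14
14 × 16 = 224 ≡ 7 (mod 31)
7 - 12 = -5 ≡ 26 (mod 31)

26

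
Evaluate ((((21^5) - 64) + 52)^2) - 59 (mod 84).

(21)^5 ≡ 21 (mod 84)
21 - 64 = -43 ≡ 41 (mod 84)
41 + 52 = 93 ≡ 9 (mod 84)
(9)^2 ≡ 81 (mod 84)
81 - 59 = 22

22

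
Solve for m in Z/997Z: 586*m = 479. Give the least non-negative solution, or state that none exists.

353

gcd(586, 997) = 1, so a unique solution mod 997 exists.
586⁻¹ ≡ 621 (mod 997).
m ≡ 621*479 ≡ 353 (mod 997).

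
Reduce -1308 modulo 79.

-1308 = -17*79 + 35, so -1308 ≡ 35 (mod 79).

35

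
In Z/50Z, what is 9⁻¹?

39

By the extended Euclidean algorithm:
50 = 5*9 + 5
9 = 1*5 + 4
5 = 1*4 + 1
4 = 4*1 + 0
gcd(9, 50) = 1, so the inverse exists.
Bézout: 1 = 2*50 − 11*9.
So 9⁻¹ ≡ −11 ≡ 39 (mod 50).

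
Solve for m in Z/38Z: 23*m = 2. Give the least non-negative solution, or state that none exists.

gcd(23, 38) = 1, so a unique solution mod 38 exists.
23⁻¹ ≡ 5 (mod 38).
m ≡ 5*2 ≡ 10 (mod 38).

10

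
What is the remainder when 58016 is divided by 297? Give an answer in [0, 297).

101

58016 = 195×297 + 101, so 58016 ≡ 101 (mod 297).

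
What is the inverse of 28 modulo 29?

Apply the Euclidean algorithm and back-substitute:
29 = 1·28 + 1
28 = 28·1 + 0
gcd(28, 29) = 1, so the inverse exists.
Back-substitute for 1:
1 = 1·29 − 1·28
So 28⁻¹ ≡ −1 ≡ 28 (mod 29).

28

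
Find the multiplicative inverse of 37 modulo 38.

37

38 = 1×37 + 1
37 = 37×1 + 0
gcd(37, 38) = 1, so the inverse exists.
Bézout: 1 = 1×38 − 1×37.
So 37⁻¹ ≡ −1 ≡ 37 (mod 38).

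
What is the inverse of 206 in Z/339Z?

Apply the Euclidean algorithm and back-substitute:
339 = 1·206 + 133
206 = 1·133 + 73
133 = 1·73 + 60
73 = 1·60 + 13
60 = 4·13 + 8
13 = 1·8 + 5
8 = 1·5 + 3
5 = 1·3 + 2
3 = 1·2 + 1
2 = 2·1 + 0
gcd(206, 339) = 1, so the inverse exists.
Bézout: 1 = 79·339 − 130·206.
So 206⁻¹ ≡ −130 ≡ 209 (mod 339).

209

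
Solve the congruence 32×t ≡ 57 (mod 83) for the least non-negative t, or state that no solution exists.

77

gcd(32, 83) = 1, so a unique solution mod 83 exists.
32⁻¹ ≡ 13 (mod 83).
t ≡ 13×57 ≡ 77 (mod 83).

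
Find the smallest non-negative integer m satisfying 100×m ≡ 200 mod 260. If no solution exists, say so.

gcd(100, 260) = 20, and 20 | 200, so solutions exist.
Divide through by 20: 5×m ≡ 10 mod 13.
5⁻¹ ≡ 8 (mod 13).
m ≡ 8×10 ≡ 2 (mod 13).
The smallest non-negative solution is m = 2.

2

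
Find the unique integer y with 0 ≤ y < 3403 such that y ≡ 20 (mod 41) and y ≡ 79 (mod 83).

41⁻¹ mod 83: 41*81 ≡ 1 (mod 83), so 41⁻¹ ≡ 81.
y = 20 + 41*((79 − 20)*81 mod 83) = 20 + 41*48 = 1988.
Check: 1988 mod 41 = 20, 1988 mod 83 = 79. ✓

1988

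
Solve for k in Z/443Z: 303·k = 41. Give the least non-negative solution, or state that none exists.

275

gcd(303, 443) = 1, so a unique solution mod 443 exists.
303⁻¹ ≡ 212 (mod 443).
k ≡ 212·41 ≡ 275 (mod 443).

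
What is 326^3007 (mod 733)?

By square-and-multiply:
3007 in binary is 101110111111, i.e. 3007 = 2048 + 512 + 256 + 128 + 32 + 16 + 8 + 4 + 2 + 1.
326^1 ≡ 326 (mod 733)
326^2 ≡ 326^2 = 106276 ≡ 724 (mod 733)
326^4 ≡ 724^2 = 524176 ≡ 81 (mod 733)
326^8 ≡ 81^2 = 6561 ≡ 697 (mod 733)
326^16 ≡ 697^2 = 485809 ≡ 563 (mod 733)
326^32 ≡ 563^2 = 316969 ≡ 313 (mod 733)
326^64 ≡ 313^2 = 97969 ≡ 480 (mod 733)
326^128 ≡ 480^2 = 230400 ≡ 238 (mod 733)
326^256 ≡ 238^2 = 56644 ≡ 203 (mod 733)
326^512 ≡ 203^2 = 41209 ≡ 161 (mod 733)
326^1024 ≡ 161^2 = 25921 ≡ 266 (mod 733)
326^2048 ≡ 266^2 = 70756 ≡ 388 (mod 733)
326^3007 = 326^2048 · 326^512 · 326^256 · 326^128 · 326^32 · 326^16 · 326^8 · 326^4 · 326^2 · 326^1 ≡ 388 · 161 · 203 · 238 · 313 · 563 · 697 · 81 · 724 · 326 (mod 733).
Accumulate the product:
388 · 161 = 62468 ≡ 163
163 · 203 = 33089 ≡ 104
104 · 238 = 24752 ≡ 563
563 · 313 = 176219 ≡ 299
299 · 563 = 168337 ≡ 480
480 · 697 = 334560 ≡ 312
312 · 81 = 25272 ≡ 350
350 · 724 = 253400 ≡ 515
515 · 326 = 167890 ≡ 33

33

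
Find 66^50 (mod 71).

1

Compute successive squares:
50 in binary is 110010, i.e. 50 = 32 + 16 + 2.
66^1 ≡ 66 (mod 71)
66^2 ≡ 66^2 = 4356 ≡ 25 (mod 71)
66^4 ≡ 25^2 = 625 ≡ 57 (mod 71)
66^8 ≡ 57^2 = 3249 ≡ 54 (mod 71)
66^16 ≡ 54^2 = 2916 ≡ 5 (mod 71)
66^32 ≡ 5^2 = 25 (mod 71)
66^50 = 66^32 · 66^16 · 66^2 ≡ 25 · 5 · 25 (mod 71).
Accumulate the product:
25 · 5 = 125 ≡ 54
54 · 25 = 1350 ≡ 1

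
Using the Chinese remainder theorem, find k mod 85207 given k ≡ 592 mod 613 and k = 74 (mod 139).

29403

613⁻¹ mod 139: 613×100 ≡ 1 (mod 139), so 613⁻¹ ≡ 100.
k = 592 + 613×((74 − 592)×100 mod 139) = 592 + 613×47 = 29403.
Check: 29403 mod 613 = 592, 29403 mod 139 = 74. ✓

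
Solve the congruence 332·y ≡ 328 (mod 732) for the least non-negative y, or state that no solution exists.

98

gcd(332, 732) = 4, and 4 | 328, so solutions exist.
Divide through by 4: 83·y ≡ 82 (mod 183).
83⁻¹ ≡ 86 (mod 183).
y ≡ 86·82 ≡ 98 (mod 183).
The smallest non-negative solution is y = 98.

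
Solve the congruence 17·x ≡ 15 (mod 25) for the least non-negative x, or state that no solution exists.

20

gcd(17, 25) = 1, so a unique solution mod 25 exists.
17⁻¹ ≡ 3 (mod 25).
x ≡ 3·15 ≡ 20 (mod 25).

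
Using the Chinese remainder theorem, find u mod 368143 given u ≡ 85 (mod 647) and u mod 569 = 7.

367581

647⁻¹ mod 569: 647·445 ≡ 1 (mod 569), so 647⁻¹ ≡ 445.
u = 85 + 647·((7 − 85)·445 mod 569) = 85 + 647·568 = 367581.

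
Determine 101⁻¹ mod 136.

136 = 1*101 + 35
101 = 2*35 + 31
35 = 1*31 + 4
31 = 7*4 + 3
4 = 1*3 + 1
3 = 3*1 + 0
gcd(101, 136) = 1, so the inverse exists.
Back-substitute for 1:
1 = 1*4 − 1*3
  = −1*31 + 8*4
  = 8*35 − 9*31
  = −9*101 + 26*35
  = 26*136 − 35*101
So 101⁻¹ ≡ −35 ≡ 101 (mod 136).

101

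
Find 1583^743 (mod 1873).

1386

743 in binary is 1011100111, i.e. 743 = 512 + 128 + 64 + 32 + 4 + 2 + 1.
1583^1 ≡ 1583 (mod 1873)
1583^2 ≡ 1583^2 = 2505889 ≡ 1688 (mod 1873)
1583^4 ≡ 1688^2 = 2849344 ≡ 511 (mod 1873)
1583^8 ≡ 511^2 = 261121 ≡ 774 (mod 1873)
1583^16 ≡ 774^2 = 599076 ≡ 1589 (mod 1873)
1583^32 ≡ 1589^2 = 2524921 ≡ 117 (mod 1873)
1583^64 ≡ 117^2 = 13689 ≡ 578 (mod 1873)
1583^128 ≡ 578^2 = 334084 ≡ 690 (mod 1873)
1583^256 ≡ 690^2 = 476100 ≡ 358 (mod 1873)
1583^512 ≡ 358^2 = 128164 ≡ 800 (mod 1873)
1583^743 = 1583^512 · 1583^128 · 1583^64 · 1583^32 · 1583^4 · 1583^2 · 1583^1 ≡ 800 · 690 · 578 · 117 · 511 · 1688 · 1583 (mod 1873).
Accumulate the product:
800 · 690 = 552000 ≡ 1338
1338 · 578 = 773364 ≡ 1688
1688 · 117 = 197496 ≡ 831
831 · 511 = 424641 ≡ 1343
1343 · 1688 = 2266984 ≡ 654
654 · 1583 = 1035282 ≡ 1386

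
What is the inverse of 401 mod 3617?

451

By the extended Euclidean algorithm:
3617 = 9·401 + 8
401 = 50·8 + 1
8 = 8·1 + 0
gcd(401, 3617) = 1, so the inverse exists.
Back-substitute for 1:
1 = 1·401 − 50·8
  = −50·3617 + 451·401
So 401⁻¹ ≡ 451 (mod 3617).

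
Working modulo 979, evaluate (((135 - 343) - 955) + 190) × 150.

900

135 - 343 = -208 ≡ 771 (mod 979)
771 - 955 = -184 ≡ 795 (mod 979)
795 + 190 = 985 ≡ 6 (mod 979)
6 × 150 = 900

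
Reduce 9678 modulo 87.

9678 = 111×87 + 21, so 9678 ≡ 21 (mod 87).

21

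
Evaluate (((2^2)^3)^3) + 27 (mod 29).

11

(2)^2 ≡ 4 (mod 29)
(4)^3 ≡ 6 (mod 29)
(6)^3 ≡ 13 (mod 29)
13 + 27 = 40 ≡ 11 (mod 29)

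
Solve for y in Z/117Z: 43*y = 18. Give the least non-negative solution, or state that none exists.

gcd(43, 117) = 1, so a unique solution mod 117 exists.
43⁻¹ ≡ 49 (mod 117).
y ≡ 49*18 ≡ 63 (mod 117).

63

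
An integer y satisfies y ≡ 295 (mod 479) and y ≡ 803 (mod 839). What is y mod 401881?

102322

479⁻¹ mod 839: 479*557 ≡ 1 (mod 839), so 479⁻¹ ≡ 557.
y = 295 + 479*((803 − 295)*557 mod 839) = 295 + 479*213 = 102322.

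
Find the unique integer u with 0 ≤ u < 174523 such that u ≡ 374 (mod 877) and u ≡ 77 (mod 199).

877⁻¹ mod 199: 877×86 ≡ 1 (mod 199), so 877⁻¹ ≡ 86.
u = 374 + 877×((77 − 374)×86 mod 199) = 374 + 877×129 = 113507.
Check: 113507 mod 877 = 374, 113507 mod 199 = 77. ✓

113507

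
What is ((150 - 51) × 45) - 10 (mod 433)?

150 - 51 = 99
99 × 45 = 4455 ≡ 125 (mod 433)
125 - 10 = 115

115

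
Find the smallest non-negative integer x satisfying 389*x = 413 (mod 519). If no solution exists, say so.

gcd(389, 519) = 1, so a unique solution mod 519 exists.
389⁻¹ ≡ 515 (mod 519).
x ≡ 515*413 ≡ 424 (mod 519).

424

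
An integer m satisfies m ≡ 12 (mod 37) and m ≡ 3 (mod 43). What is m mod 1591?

37⁻¹ mod 43: 37*7 ≡ 1 (mod 43), so 37⁻¹ ≡ 7.
m = 12 + 37*((3 − 12)*7 mod 43) = 12 + 37*23 = 863.

863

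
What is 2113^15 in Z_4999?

2380

15 in binary is 1111, i.e. 15 = 8 + 4 + 2 + 1.
2113^1 ≡ 2113 (mod 4999)
2113^2 ≡ 2113^2 = 4464769 ≡ 662 (mod 4999)
2113^4 ≡ 662^2 = 438244 ≡ 3331 (mod 4999)
2113^8 ≡ 3331^2 = 11095561 ≡ 2780 (mod 4999)
2113^15 = 2113^8 * 2113^4 * 2113^2 * 2113^1 ≡ 2780 * 3331 * 662 * 2113 (mod 4999).
Accumulate the product:
2780 * 3331 = 9260180 ≡ 2032
2032 * 662 = 1345184 ≡ 453
453 * 2113 = 957189 ≡ 2380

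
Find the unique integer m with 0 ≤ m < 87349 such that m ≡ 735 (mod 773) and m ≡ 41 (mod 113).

20833

773⁻¹ mod 113: 773*69 ≡ 1 (mod 113), so 773⁻¹ ≡ 69.
m = 735 + 773*((41 − 735)*69 mod 113) = 735 + 773*26 = 20833.
Check: 20833 mod 773 = 735, 20833 mod 113 = 41. ✓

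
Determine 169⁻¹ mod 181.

15

181 = 1×169 + 12
169 = 14×12 + 1
12 = 12×1 + 0
gcd(169, 181) = 1, so the inverse exists.
Bézout: 1 = −14×181 + 15×169.
So 169⁻¹ ≡ 15 (mod 181).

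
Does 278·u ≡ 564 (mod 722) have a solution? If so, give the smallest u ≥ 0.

gcd(278, 722) = 2, and 2 | 564, so solutions exist.
Divide through by 2: 139·u mod 361 = 282.
139⁻¹ ≡ 187 (mod 361).
u ≡ 187·282 ≡ 28 (mod 361).
The smallest non-negative solution is u = 28.

28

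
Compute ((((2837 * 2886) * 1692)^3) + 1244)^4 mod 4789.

2215

2837 * 2886 = 8187582 ≡ 3181 (mod 4789)
3181 * 1692 = 5382252 ≡ 4205 (mod 4789)
(4205)^3 ≡ 2595 (mod 4789)
2595 + 1244 = 3839
(3839)^4 ≡ 2215 (mod 4789)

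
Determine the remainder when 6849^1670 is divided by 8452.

Compute successive squares:
1670 in binary is 11010000110, i.e. 1670 = 1024 + 512 + 128 + 4 + 2.
6849^1 ≡ 6849 (mod 8452)
6849^2 ≡ 6849^2 = 46908801 ≡ 201 (mod 8452)
6849^4 ≡ 201^2 = 40401 ≡ 6593 (mod 8452)
6849^8 ≡ 6593^2 = 43467649 ≡ 7465 (mod 8452)
6849^16 ≡ 7465^2 = 55726225 ≡ 2189 (mod 8452)
6849^32 ≡ 2189^2 = 4791721 ≡ 7889 (mod 8452)
6849^64 ≡ 7889^2 = 62236321 ≡ 4245 (mod 8452)
6849^128 ≡ 4245^2 = 18020025 ≡ 361 (mod 8452)
6849^256 ≡ 361^2 = 130321 ≡ 3541 (mod 8452)
6849^512 ≡ 3541^2 = 12538681 ≡ 4365 (mod 8452)
6849^1024 ≡ 4365^2 = 19053225 ≡ 2417 (mod 8452)
6849^1670 = 6849^1024 · 6849^512 · 6849^128 · 6849^4 · 6849^2 ≡ 2417 · 4365 · 361 · 6593 · 201 (mod 8452).
Accumulate the product:
2417 · 4365 = 10550205 ≡ 2109
2109 · 361 = 761349 ≡ 669
669 · 6593 = 4410717 ≡ 7225
7225 · 201 = 1452225 ≡ 6933

6933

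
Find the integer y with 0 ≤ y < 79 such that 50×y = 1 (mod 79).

49

Run the extended Euclidean algorithm:
79 = 1×50 + 29
50 = 1×29 + 21
29 = 1×21 + 8
21 = 2×8 + 5
8 = 1×5 + 3
5 = 1×3 + 2
3 = 1×2 + 1
2 = 2×1 + 0
gcd(50, 79) = 1, so the inverse exists.
Bézout: 1 = 19×79 − 30×50.
So 50⁻¹ ≡ −30 ≡ 49 (mod 79).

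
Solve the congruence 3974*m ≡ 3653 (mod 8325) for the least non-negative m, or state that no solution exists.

5722

gcd(3974, 8325) = 1, so a unique solution mod 8325 exists.
3974⁻¹ ≡ 3224 (mod 8325).
m ≡ 3224*3653 ≡ 5722 (mod 8325).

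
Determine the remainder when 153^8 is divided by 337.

129

153^1 ≡ 153 (mod 337)
153^2 ≡ 153^2 = 23409 ≡ 156 (mod 337)
153^4 ≡ 156^2 = 24336 ≡ 72 (mod 337)
153^8 ≡ 72^2 = 5184 ≡ 129 (mod 337)
So 153^8 ≡ 129 (mod 337).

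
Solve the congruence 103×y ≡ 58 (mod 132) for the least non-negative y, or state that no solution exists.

gcd(103, 132) = 1, so a unique solution mod 132 exists.
103⁻¹ ≡ 91 (mod 132).
y ≡ 91×58 ≡ 130 (mod 132).

130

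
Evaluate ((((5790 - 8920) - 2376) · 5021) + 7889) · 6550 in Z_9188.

8246

5790 - 8920 = -3130 ≡ 6058 (mod 9188)
6058 - 2376 = 3682
3682 · 5021 = 18487322 ≡ 1066 (mod 9188)
1066 + 7889 = 8955
8955 · 6550 = 58655250 ≡ 8246 (mod 9188)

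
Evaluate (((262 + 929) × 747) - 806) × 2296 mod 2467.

262 + 929 = 1191
1191 × 747 = 889677 ≡ 1557 (mod 2467)
1557 - 806 = 751
751 × 2296 = 1724296 ≡ 2330 (mod 2467)

2330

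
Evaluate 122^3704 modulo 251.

Using repeated squaring:
122^1 ≡ 122 (mod 251)
122^2 ≡ 122^2 = 14884 ≡ 75 (mod 251)
122^4 ≡ 75^2 = 5625 ≡ 103 (mod 251)
122^8 ≡ 103^2 = 10609 ≡ 67 (mod 251)
122^16 ≡ 67^2 = 4489 ≡ 222 (mod 251)
122^32 ≡ 222^2 = 49284 ≡ 88 (mod 251)
122^64 ≡ 88^2 = 7744 ≡ 214 (mod 251)
122^128 ≡ 214^2 = 45796 ≡ 114 (mod 251)
122^256 ≡ 114^2 = 12996 ≡ 195 (mod 251)
122^512 ≡ 195^2 = 38025 ≡ 124 (mod 251)
122^1024 ≡ 124^2 = 15376 ≡ 65 (mod 251)
122^2048 ≡ 65^2 = 4225 ≡ 209 (mod 251)
122^3704 = 122^2048 · 122^1024 · 122^512 · 122^64 · 122^32 · 122^16 · 122^8 ≡ 209 · 65 · 124 · 214 · 88 · 222 · 67 (mod 251).
Accumulate the product:
209 · 65 = 13585 ≡ 31
31 · 124 = 3844 ≡ 79
79 · 214 = 16906 ≡ 89
89 · 88 = 7832 ≡ 51
51 · 222 = 11322 ≡ 27
27 · 67 = 1809 ≡ 52

52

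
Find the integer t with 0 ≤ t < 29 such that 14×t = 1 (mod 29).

Apply the Euclidean algorithm and back-substitute:
29 = 2*14 + 1
14 = 14*1 + 0
gcd(14, 29) = 1, so the inverse exists.
Back-substitute for 1:
1 = 1*29 − 2*14
So 14⁻¹ ≡ −2 ≡ 27 (mod 29).

27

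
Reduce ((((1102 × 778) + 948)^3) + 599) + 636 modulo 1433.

530

1102 × 778 = 857356 ≡ 422 (mod 1433)
422 + 948 = 1370
(1370)^3 ≡ 728 (mod 1433)
728 + 599 = 1327
1327 + 636 = 1963 ≡ 530 (mod 1433)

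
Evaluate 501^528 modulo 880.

528 in binary is 1000010000, i.e. 528 = 512 + 16.
501^1 ≡ 501 (mod 880)
501^2 ≡ 501^2 = 251001 ≡ 201 (mod 880)
501^4 ≡ 201^2 = 40401 ≡ 801 (mod 880)
501^8 ≡ 801^2 = 641601 ≡ 81 (mod 880)
501^16 ≡ 81^2 = 6561 ≡ 401 (mod 880)
501^32 ≡ 401^2 = 160801 ≡ 641 (mod 880)
501^64 ≡ 641^2 = 410881 ≡ 801 (mod 880)
501^128 ≡ 801^2 = 641601 ≡ 81 (mod 880)
501^256 ≡ 81^2 = 6561 ≡ 401 (mod 880)
501^512 ≡ 401^2 = 160801 ≡ 641 (mod 880)
501^528 = 501^512 · 501^16 ≡ 641 · 401 (mod 880).
641 · 401 = 257041 ≡ 81 (mod 880).

81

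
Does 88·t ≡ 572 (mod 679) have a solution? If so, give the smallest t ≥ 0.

gcd(88, 679) = 1, so a unique solution mod 679 exists.
88⁻¹ ≡ 625 (mod 679).
t ≡ 625·572 ≡ 346 (mod 679).

346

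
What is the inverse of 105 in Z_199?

163

By the extended Euclidean algorithm:
199 = 1*105 + 94
105 = 1*94 + 11
94 = 8*11 + 6
11 = 1*6 + 5
6 = 1*5 + 1
5 = 5*1 + 0
gcd(105, 199) = 1, so the inverse exists.
Bézout: 1 = 19*199 − 36*105.
So 105⁻¹ ≡ −36 ≡ 163 (mod 199).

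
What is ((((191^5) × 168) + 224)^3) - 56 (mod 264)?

(191)^5 ≡ 23 (mod 264)
23 × 168 = 3864 ≡ 168 (mod 264)
168 + 224 = 392 ≡ 128 (mod 264)
(128)^3 ≡ 200 (mod 264)
200 - 56 = 144

144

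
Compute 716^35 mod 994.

35 in binary is 100011, i.e. 35 = 32 + 2 + 1.
716^1 ≡ 716 (mod 994)
716^2 ≡ 716^2 = 512656 ≡ 746 (mod 994)
716^4 ≡ 746^2 = 556516 ≡ 870 (mod 994)
716^8 ≡ 870^2 = 756900 ≡ 466 (mod 994)
716^16 ≡ 466^2 = 217156 ≡ 464 (mod 994)
716^32 ≡ 464^2 = 215296 ≡ 592 (mod 994)
716^35 = 716^32 × 716^2 × 716^1 ≡ 592 × 746 × 716 (mod 994).
Accumulate the product:
592 × 746 = 441632 ≡ 296
296 × 716 = 211936 ≡ 214

214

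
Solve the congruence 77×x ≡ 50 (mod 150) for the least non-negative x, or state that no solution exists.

gcd(77, 150) = 1, so a unique solution mod 150 exists.
77⁻¹ ≡ 113 (mod 150).
x ≡ 113×50 ≡ 100 (mod 150).

100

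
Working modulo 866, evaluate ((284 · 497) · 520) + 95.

91

284 · 497 = 141148 ≡ 856 (mod 866)
856 · 520 = 445120 ≡ 862 (mod 866)
862 + 95 = 957 ≡ 91 (mod 866)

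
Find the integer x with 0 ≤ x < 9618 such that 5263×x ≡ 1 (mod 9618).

5095

Run the extended Euclidean algorithm:
9618 = 1·5263 + 4355
5263 = 1·4355 + 908
4355 = 4·908 + 723
908 = 1·723 + 185
723 = 3·185 + 168
185 = 1·168 + 17
168 = 9·17 + 15
17 = 1·15 + 2
15 = 7·2 + 1
2 = 2·1 + 0
gcd(5263, 9618) = 1, so the inverse exists.
Back-substitute for 1:
1 = 1·15 − 7·2
  = −7·17 + 8·15
  = 8·168 − 79·17
  = −79·185 + 87·168
  = 87·723 − 340·185
  = −340·908 + 427·723
  = 427·4355 − 2048·908
  = −2048·5263 + 2475·4355
  = 2475·9618 − 4523·5263
So 5263⁻¹ ≡ −4523 ≡ 5095 (mod 9618).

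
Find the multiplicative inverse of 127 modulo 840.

By the extended Euclidean algorithm:
840 = 6·127 + 78
127 = 1·78 + 49
78 = 1·49 + 29
49 = 1·29 + 20
29 = 1·20 + 9
20 = 2·9 + 2
9 = 4·2 + 1
2 = 2·1 + 0
gcd(127, 840) = 1, so the inverse exists.
Back-substitute for 1:
1 = 1·9 − 4·2
  = −4·20 + 9·9
  = 9·29 − 13·20
  = −13·49 + 22·29
  = 22·78 − 35·49
  = −35·127 + 57·78
  = 57·840 − 377·127
So 127⁻¹ ≡ −377 ≡ 463 (mod 840).

463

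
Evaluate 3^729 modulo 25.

By square-and-multiply:
3^1 ≡ 3 (mod 25)
3^2 ≡ 3^2 = 9 (mod 25)
3^4 ≡ 9^2 = 81 ≡ 6 (mod 25)
3^8 ≡ 6^2 = 36 ≡ 11 (mod 25)
3^16 ≡ 11^2 = 121 ≡ 21 (mod 25)
3^32 ≡ 21^2 = 441 ≡ 16 (mod 25)
3^64 ≡ 16^2 = 256 ≡ 6 (mod 25)
3^128 ≡ 6^2 = 36 ≡ 11 (mod 25)
3^256 ≡ 11^2 = 121 ≡ 21 (mod 25)
3^512 ≡ 21^2 = 441 ≡ 16 (mod 25)
3^729 = 3^512 × 3^128 × 3^64 × 3^16 × 3^8 × 3^1 ≡ 16 × 11 × 6 × 21 × 11 × 3 (mod 25).
Accumulate the product:
16 × 11 = 176 ≡ 1
1 × 6 = 6
6 × 21 = 126 ≡ 1
1 × 11 = 11
11 × 3 = 33 ≡ 8

8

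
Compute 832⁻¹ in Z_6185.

2193

By the extended Euclidean algorithm:
6185 = 7×832 + 361
832 = 2×361 + 110
361 = 3×110 + 31
110 = 3×31 + 17
31 = 1×17 + 14
17 = 1×14 + 3
14 = 4×3 + 2
3 = 1×2 + 1
2 = 2×1 + 0
gcd(832, 6185) = 1, so the inverse exists.
Bézout: 1 = −295×6185 + 2193×832.
So 832⁻¹ ≡ 2193 (mod 6185).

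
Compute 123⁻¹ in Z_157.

Run the extended Euclidean algorithm:
157 = 1*123 + 34
123 = 3*34 + 21
34 = 1*21 + 13
21 = 1*13 + 8
13 = 1*8 + 5
8 = 1*5 + 3
5 = 1*3 + 2
3 = 1*2 + 1
2 = 2*1 + 0
gcd(123, 157) = 1, so the inverse exists.
Bézout: 1 = −47*157 + 60*123.
So 123⁻¹ ≡ 60 (mod 157).

60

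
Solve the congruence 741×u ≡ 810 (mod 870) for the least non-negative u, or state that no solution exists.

250

gcd(741, 870) = 3, and 3 | 810, so solutions exist.
Divide through by 3: 247×u ≡ 270 mod 290.
247⁻¹ ≡ 263 (mod 290).
u ≡ 263×270 ≡ 250 (mod 290).
The smallest non-negative solution is u = 250.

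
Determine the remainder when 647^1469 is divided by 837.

674

Compute successive squares:
1469 in binary is 10110111101, i.e. 1469 = 1024 + 256 + 128 + 32 + 16 + 8 + 4 + 1.
647^1 ≡ 647 (mod 837)
647^2 ≡ 647^2 = 418609 ≡ 109 (mod 837)
647^4 ≡ 109^2 = 11881 ≡ 163 (mod 837)
647^8 ≡ 163^2 = 26569 ≡ 622 (mod 837)
647^16 ≡ 622^2 = 386884 ≡ 190 (mod 837)
647^32 ≡ 190^2 = 36100 ≡ 109 (mod 837)
647^64 ≡ 109^2 = 11881 ≡ 163 (mod 837)
647^128 ≡ 163^2 = 26569 ≡ 622 (mod 837)
647^256 ≡ 622^2 = 386884 ≡ 190 (mod 837)
647^512 ≡ 190^2 = 36100 ≡ 109 (mod 837)
647^1024 ≡ 109^2 = 11881 ≡ 163 (mod 837)
647^1469 = 647^1024 × 647^256 × 647^128 × 647^32 × 647^16 × 647^8 × 647^4 × 647^1 ≡ 163 × 190 × 622 × 109 × 190 × 622 × 163 × 647 (mod 837).
Accumulate the product:
163 × 190 = 30970 ≡ 1
1 × 622 = 622
622 × 109 = 67798 ≡ 1
1 × 190 = 190
190 × 622 = 118180 ≡ 163
163 × 163 = 26569 ≡ 622
622 × 647 = 402434 ≡ 674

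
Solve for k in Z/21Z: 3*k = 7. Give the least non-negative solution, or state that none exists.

no solution

gcd(3, 21) = 3, and 3 does not divide 7.
So the congruence has no solution.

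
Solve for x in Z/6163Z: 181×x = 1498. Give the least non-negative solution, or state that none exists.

3243

gcd(181, 6163) = 1, so a unique solution mod 6163 exists.
181⁻¹ ≡ 681 (mod 6163).
x ≡ 681×1498 ≡ 3243 (mod 6163).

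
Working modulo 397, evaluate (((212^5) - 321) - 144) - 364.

267

(212)^5 ≡ 302 (mod 397)
302 - 321 = -19 ≡ 378 (mod 397)
378 - 144 = 234
234 - 364 = -130 ≡ 267 (mod 397)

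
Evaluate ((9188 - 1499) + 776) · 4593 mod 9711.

9188 - 1499 = 7689
7689 + 776 = 8465
8465 · 4593 = 38879745 ≡ 6612 (mod 9711)

6612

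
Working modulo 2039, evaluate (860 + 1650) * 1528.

1960

860 + 1650 = 2510 ≡ 471 (mod 2039)
471 * 1528 = 719688 ≡ 1960 (mod 2039)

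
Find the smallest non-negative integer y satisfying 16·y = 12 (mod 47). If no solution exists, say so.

gcd(16, 47) = 1, so a unique solution mod 47 exists.
16⁻¹ ≡ 3 (mod 47).
y ≡ 3·12 ≡ 36 (mod 47).

36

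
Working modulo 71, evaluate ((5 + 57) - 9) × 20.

5 + 57 = 62
62 - 9 = 53
53 × 20 = 1060 ≡ 66 (mod 71)

66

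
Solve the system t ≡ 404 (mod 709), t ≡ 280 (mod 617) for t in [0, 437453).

709⁻¹ mod 617: 709*503 ≡ 1 (mod 617), so 709⁻¹ ≡ 503.
t = 404 + 709*((280 − 404)*503 mod 617) = 404 + 709*562 = 398862.

398862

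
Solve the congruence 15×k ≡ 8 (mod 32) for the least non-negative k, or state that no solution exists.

gcd(15, 32) = 1, so a unique solution mod 32 exists.
15⁻¹ ≡ 15 (mod 32).
k ≡ 15×8 ≡ 24 (mod 32).

24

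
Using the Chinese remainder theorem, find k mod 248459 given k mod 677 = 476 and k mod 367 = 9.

677⁻¹ mod 367: 677×103 ≡ 1 (mod 367), so 677⁻¹ ≡ 103.
k = 476 + 677×((9 − 476)×103 mod 367) = 476 + 677×343 = 232687.

232687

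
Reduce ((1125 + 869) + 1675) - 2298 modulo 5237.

1125 + 869 = 1994
1994 + 1675 = 3669
3669 - 2298 = 1371

1371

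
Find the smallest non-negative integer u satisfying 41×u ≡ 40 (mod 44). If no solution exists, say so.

16

gcd(41, 44) = 1, so a unique solution mod 44 exists.
41⁻¹ ≡ 29 (mod 44).
u ≡ 29×40 ≡ 16 (mod 44).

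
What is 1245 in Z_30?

15

1245 = 41*30 + 15, so 1245 ≡ 15 (mod 30).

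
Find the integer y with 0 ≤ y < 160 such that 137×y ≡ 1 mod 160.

153

Apply the Euclidean algorithm and back-substitute:
160 = 1×137 + 23
137 = 5×23 + 22
23 = 1×22 + 1
22 = 22×1 + 0
gcd(137, 160) = 1, so the inverse exists.
Back-substitute for 1:
1 = 1×23 − 1×22
  = −1×137 + 6×23
  = 6×160 − 7×137
So 137⁻¹ ≡ −7 ≡ 153 (mod 160).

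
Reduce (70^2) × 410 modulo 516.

(70)^2 ≡ 256 (mod 516)
256 × 410 = 104960 ≡ 212 (mod 516)

212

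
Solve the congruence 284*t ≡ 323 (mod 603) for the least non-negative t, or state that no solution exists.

gcd(284, 603) = 1, so a unique solution mod 603 exists.
284⁻¹ ≡ 155 (mod 603).
t ≡ 155*323 ≡ 16 (mod 603).

16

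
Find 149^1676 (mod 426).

Using repeated squaring:
1676 in binary is 11010001100, i.e. 1676 = 1024 + 512 + 128 + 8 + 4.
149^1 ≡ 149 (mod 426)
149^2 ≡ 149^2 = 22201 ≡ 49 (mod 426)
149^4 ≡ 49^2 = 2401 ≡ 271 (mod 426)
149^8 ≡ 271^2 = 73441 ≡ 169 (mod 426)
149^16 ≡ 169^2 = 28561 ≡ 19 (mod 426)
149^32 ≡ 19^2 = 361 (mod 426)
149^64 ≡ 361^2 = 130321 ≡ 391 (mod 426)
149^128 ≡ 391^2 = 152881 ≡ 373 (mod 426)
149^256 ≡ 373^2 = 139129 ≡ 253 (mod 426)
149^512 ≡ 253^2 = 64009 ≡ 109 (mod 426)
149^1024 ≡ 109^2 = 11881 ≡ 379 (mod 426)
149^1676 = 149^1024 · 149^512 · 149^128 · 149^8 · 149^4 ≡ 379 · 109 · 373 · 169 · 271 (mod 426).
Accumulate the product:
379 · 109 = 41311 ≡ 415
415 · 373 = 154795 ≡ 157
157 · 169 = 26533 ≡ 121
121 · 271 = 32791 ≡ 415

415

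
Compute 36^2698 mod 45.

36

2698 in binary is 101010001010, i.e. 2698 = 2048 + 512 + 128 + 8 + 2.
36^1 ≡ 36 (mod 45)
36^2 ≡ 36^2 = 1296 ≡ 36 (mod 45)
36^4 ≡ 36^2 = 1296 ≡ 36 (mod 45)
36^8 ≡ 36^2 = 1296 ≡ 36 (mod 45)
36^16 ≡ 36^2 = 1296 ≡ 36 (mod 45)
36^32 ≡ 36^2 = 1296 ≡ 36 (mod 45)
36^64 ≡ 36^2 = 1296 ≡ 36 (mod 45)
36^128 ≡ 36^2 = 1296 ≡ 36 (mod 45)
36^256 ≡ 36^2 = 1296 ≡ 36 (mod 45)
36^512 ≡ 36^2 = 1296 ≡ 36 (mod 45)
36^1024 ≡ 36^2 = 1296 ≡ 36 (mod 45)
36^2048 ≡ 36^2 = 1296 ≡ 36 (mod 45)
36^2698 = 36^2048 · 36^512 · 36^128 · 36^8 · 36^2 ≡ 36 · 36 · 36 · 36 · 36 (mod 45).
Accumulate the product:
36 · 36 = 1296 ≡ 36
36 · 36 = 1296 ≡ 36
36 · 36 = 1296 ≡ 36
36 · 36 = 1296 ≡ 36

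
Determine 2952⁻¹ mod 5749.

816

5749 = 1*2952 + 2797
2952 = 1*2797 + 155
2797 = 18*155 + 7
155 = 22*7 + 1
7 = 7*1 + 0
gcd(2952, 5749) = 1, so the inverse exists.
Bézout: 1 = −419*5749 + 816*2952.
So 2952⁻¹ ≡ 816 (mod 5749).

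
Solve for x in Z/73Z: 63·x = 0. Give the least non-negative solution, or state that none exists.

gcd(63, 73) = 1, so a unique solution mod 73 exists.
63⁻¹ ≡ 51 (mod 73).
x ≡ 51·0 ≡ 0 (mod 73).

0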